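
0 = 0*50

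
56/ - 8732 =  - 14/2183 = -0.01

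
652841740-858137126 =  - 205295386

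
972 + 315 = 1287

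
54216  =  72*753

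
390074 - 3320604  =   - 2930530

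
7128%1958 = 1254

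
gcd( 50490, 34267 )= 1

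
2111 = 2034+77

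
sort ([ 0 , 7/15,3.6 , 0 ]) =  [0,0,7/15, 3.6 ] 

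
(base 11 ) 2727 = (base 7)13213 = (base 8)6722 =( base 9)4761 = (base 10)3538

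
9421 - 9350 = 71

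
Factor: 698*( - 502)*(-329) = 115280284  =  2^2*7^1*47^1*251^1*349^1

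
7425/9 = 825 = 825.00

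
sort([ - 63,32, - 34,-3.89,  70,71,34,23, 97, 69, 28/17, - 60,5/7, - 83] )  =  [ - 83, - 63,-60, - 34, - 3.89,5/7,28/17 , 23,  32,34, 69,  70,71 , 97] 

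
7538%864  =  626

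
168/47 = 168/47= 3.57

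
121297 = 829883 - 708586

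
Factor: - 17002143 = - 3^4 * 79^1*2657^1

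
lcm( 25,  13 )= 325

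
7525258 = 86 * 87503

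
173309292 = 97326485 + 75982807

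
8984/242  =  4492/121 = 37.12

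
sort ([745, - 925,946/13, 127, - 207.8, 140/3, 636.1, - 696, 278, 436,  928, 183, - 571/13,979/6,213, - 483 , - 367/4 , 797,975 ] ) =[  -  925, - 696 , - 483,- 207.8, - 367/4, - 571/13,  140/3, 946/13, 127,979/6,  183,  213, 278,436 , 636.1, 745, 797 , 928, 975 ]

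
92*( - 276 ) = - 25392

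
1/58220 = 1/58220 = 0.00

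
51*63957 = 3261807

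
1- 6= - 5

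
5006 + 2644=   7650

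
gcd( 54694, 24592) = 58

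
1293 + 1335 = 2628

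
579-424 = 155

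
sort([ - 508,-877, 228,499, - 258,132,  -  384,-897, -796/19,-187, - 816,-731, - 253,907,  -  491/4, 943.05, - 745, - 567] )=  [-897,-877,-816, - 745,-731, -567,-508,-384, - 258,-253,-187, - 491/4 ,- 796/19, 132, 228,499, 907,943.05]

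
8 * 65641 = 525128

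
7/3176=7/3176=0.00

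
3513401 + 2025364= 5538765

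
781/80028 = 781/80028   =  0.01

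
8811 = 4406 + 4405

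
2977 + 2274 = 5251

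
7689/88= 87+3/8 = 87.38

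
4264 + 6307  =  10571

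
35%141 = 35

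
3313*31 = 102703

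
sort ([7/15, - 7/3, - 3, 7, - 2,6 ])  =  [  -  3, - 7/3, - 2, 7/15, 6, 7]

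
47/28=47/28 = 1.68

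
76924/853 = 76924/853 = 90.18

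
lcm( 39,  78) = 78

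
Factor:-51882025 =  - 5^2 * 13^1*61^1*2617^1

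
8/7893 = 8/7893 = 0.00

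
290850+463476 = 754326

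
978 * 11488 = 11235264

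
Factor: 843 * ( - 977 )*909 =-748662399=- 3^3*101^1 * 281^1 * 977^1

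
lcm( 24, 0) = 0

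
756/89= 756/89 = 8.49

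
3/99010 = 3/99010 = 0.00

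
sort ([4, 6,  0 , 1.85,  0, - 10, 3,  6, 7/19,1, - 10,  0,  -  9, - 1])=[-10, - 10, - 9, - 1,  0,  0,0,  7/19,1,  1.85, 3,4,  6,6]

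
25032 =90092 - 65060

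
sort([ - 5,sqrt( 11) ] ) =[-5, sqrt(11)]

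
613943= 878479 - 264536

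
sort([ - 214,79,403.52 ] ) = [ - 214,  79,403.52]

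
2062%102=22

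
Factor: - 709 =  - 709^1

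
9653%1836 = 473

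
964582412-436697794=527884618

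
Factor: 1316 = 2^2*7^1 *47^1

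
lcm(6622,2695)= 231770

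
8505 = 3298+5207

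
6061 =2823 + 3238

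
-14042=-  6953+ - 7089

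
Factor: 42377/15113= 7^(-1) * 17^( - 1 )*31^1*127^( - 1)*1367^1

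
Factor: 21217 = 7^2*433^1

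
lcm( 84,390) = 5460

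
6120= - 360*( - 17 ) 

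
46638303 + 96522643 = 143160946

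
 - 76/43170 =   -  38/21585 = -0.00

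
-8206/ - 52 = 4103/26 = 157.81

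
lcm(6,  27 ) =54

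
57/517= 57/517 = 0.11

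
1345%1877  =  1345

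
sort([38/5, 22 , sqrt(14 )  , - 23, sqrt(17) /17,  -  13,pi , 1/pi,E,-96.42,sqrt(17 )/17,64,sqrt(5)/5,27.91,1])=[ - 96.42, -23,- 13 , sqrt(17)/17,  sqrt(17)/17,1/pi , sqrt( 5 ) /5,1, E,  pi,  sqrt(14 ),38/5, 22,27.91,64]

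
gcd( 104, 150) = 2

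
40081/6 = 40081/6 = 6680.17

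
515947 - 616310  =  -100363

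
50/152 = 25/76 = 0.33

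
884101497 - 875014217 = 9087280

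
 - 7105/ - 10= 1421/2=710.50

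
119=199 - 80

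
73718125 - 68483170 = 5234955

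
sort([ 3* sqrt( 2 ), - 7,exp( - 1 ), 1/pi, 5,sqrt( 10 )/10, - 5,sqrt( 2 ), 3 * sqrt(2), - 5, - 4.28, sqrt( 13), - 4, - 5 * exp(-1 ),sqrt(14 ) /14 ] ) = [ - 7,  -  5,-5 , - 4.28, - 4 ,-5*exp( - 1),  sqrt( 14 ) /14, sqrt(  10)/10, 1/pi , exp( - 1 ) , sqrt (2),sqrt( 13 ), 3*sqrt( 2), 3*sqrt(2),5]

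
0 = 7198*0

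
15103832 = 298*50684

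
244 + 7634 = 7878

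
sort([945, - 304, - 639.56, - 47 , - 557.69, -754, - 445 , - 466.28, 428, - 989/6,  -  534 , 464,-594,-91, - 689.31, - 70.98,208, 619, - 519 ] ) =[ - 754,  -  689.31, - 639.56, - 594  , - 557.69, - 534, - 519 ,  -  466.28, - 445, - 304, - 989/6 , -91,-70.98, - 47, 208, 428,464, 619, 945 ] 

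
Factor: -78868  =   - 2^2*19717^1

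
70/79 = 70/79 = 0.89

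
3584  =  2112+1472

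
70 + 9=79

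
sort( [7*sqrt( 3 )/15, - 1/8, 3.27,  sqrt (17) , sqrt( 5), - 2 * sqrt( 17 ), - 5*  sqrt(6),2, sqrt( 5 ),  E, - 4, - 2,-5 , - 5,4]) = [ - 5 * sqrt(6), - 2 * sqrt( 17), - 5, - 5,-4, - 2 ,-1/8, 7*sqrt(3)/15 , 2, sqrt ( 5),  sqrt ( 5), E, 3.27, 4,  sqrt(17)]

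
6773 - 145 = 6628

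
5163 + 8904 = 14067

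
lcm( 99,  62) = 6138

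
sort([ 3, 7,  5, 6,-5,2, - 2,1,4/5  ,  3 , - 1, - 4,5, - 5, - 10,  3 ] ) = [ - 10, - 5,- 5 , - 4, - 2,- 1,4/5, 1 , 2, 3,3, 3, 5,5,6 , 7 ] 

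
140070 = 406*345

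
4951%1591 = 178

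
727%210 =97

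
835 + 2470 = 3305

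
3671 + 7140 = 10811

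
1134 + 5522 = 6656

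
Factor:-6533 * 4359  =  -3^1*47^1 * 139^1*1453^1 = -  28477347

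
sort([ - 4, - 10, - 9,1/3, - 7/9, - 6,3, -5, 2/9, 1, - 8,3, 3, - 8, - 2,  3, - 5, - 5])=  [ - 10,-9, - 8, - 8, -6, - 5,  -  5,  -  5, - 4, - 2, - 7/9, 2/9,1/3, 1, 3, 3,  3,3]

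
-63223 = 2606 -65829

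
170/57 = 170/57= 2.98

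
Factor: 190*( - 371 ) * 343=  - 2^1*5^1*7^4*19^1*53^1 = - 24178070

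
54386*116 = 6308776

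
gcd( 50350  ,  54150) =950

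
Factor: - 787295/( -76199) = 5^1*23^(-1)*101^1*1559^1*3313^(-1)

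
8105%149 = 59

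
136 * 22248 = 3025728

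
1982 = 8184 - 6202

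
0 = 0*498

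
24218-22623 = 1595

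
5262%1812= 1638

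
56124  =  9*6236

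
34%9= 7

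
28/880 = 7/220 = 0.03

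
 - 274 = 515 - 789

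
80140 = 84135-3995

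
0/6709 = 0 = 0.00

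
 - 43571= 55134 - 98705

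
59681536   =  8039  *7424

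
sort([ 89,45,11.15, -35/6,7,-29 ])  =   [ - 29, - 35/6,7,11.15,45,  89 ] 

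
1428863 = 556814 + 872049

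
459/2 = 229 + 1/2 = 229.50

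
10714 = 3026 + 7688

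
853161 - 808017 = 45144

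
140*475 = 66500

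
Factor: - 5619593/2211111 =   -  3^( - 3 )*11699^( - 1)*802799^1 = - 802799/315873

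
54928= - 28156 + 83084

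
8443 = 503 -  - 7940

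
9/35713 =9/35713 = 0.00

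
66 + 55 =121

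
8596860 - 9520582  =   -923722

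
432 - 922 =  - 490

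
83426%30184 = 23058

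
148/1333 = 148/1333 = 0.11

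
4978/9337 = 4978/9337 = 0.53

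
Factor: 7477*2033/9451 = 13^( - 1)*19^1*107^1 *727^( - 1 )*7477^1  =  15200741/9451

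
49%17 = 15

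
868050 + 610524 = 1478574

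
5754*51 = 293454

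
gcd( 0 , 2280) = 2280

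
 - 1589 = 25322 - 26911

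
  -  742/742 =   -  1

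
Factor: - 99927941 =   -  3499^1*28559^1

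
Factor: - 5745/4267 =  -3^1*5^1*17^( - 1)*251^( - 1)*383^1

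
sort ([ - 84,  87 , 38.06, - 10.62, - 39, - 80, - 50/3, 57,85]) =[ - 84, - 80, - 39 ,-50/3, - 10.62, 38.06 , 57, 85 , 87]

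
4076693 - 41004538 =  - 36927845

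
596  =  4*149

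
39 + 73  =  112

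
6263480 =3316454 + 2947026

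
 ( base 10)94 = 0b1011110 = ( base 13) 73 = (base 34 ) 2q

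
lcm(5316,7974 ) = 15948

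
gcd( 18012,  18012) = 18012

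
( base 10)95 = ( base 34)2r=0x5f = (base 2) 1011111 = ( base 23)43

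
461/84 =5 + 41/84  =  5.49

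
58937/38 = 58937/38 = 1550.97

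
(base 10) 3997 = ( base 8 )7635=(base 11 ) 3004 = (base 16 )F9D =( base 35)397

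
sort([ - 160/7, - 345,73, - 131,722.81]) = [ - 345, - 131, - 160/7,73,722.81 ] 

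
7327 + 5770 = 13097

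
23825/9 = 2647 + 2/9 = 2647.22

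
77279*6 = 463674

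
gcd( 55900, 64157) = 1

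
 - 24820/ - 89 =278  +  78/89=278.88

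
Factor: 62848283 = 62848283^1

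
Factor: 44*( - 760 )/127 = - 33440/127 =- 2^5*5^1 * 11^1*19^1*127^( - 1)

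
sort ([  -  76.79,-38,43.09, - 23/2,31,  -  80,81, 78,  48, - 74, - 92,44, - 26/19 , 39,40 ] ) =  [ - 92, - 80,  -  76.79,-74, - 38,-23/2,-26/19,  31,  39, 40,43.09, 44, 48, 78, 81]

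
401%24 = 17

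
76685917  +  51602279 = 128288196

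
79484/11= 79484/11 = 7225.82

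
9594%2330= 274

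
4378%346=226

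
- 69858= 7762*( - 9)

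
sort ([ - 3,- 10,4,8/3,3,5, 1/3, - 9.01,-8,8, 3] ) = [ -10, - 9.01, - 8, - 3, 1/3,8/3, 3,3, 4,5, 8 ]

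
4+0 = 4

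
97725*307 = 30001575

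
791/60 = 791/60=13.18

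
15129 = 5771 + 9358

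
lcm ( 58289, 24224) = 1865248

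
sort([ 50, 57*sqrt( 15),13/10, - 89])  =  [-89,13/10, 50,57*sqrt(15)]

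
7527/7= 7527/7 = 1075.29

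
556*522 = 290232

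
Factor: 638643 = 3^1 * 212881^1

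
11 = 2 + 9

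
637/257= 637/257 =2.48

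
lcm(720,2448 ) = 12240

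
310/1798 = 5/29 = 0.17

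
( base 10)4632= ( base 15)158c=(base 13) 2154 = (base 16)1218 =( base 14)198C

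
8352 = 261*32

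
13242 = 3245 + 9997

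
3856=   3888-32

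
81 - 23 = 58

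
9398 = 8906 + 492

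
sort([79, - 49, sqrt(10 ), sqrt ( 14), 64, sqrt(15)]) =[ - 49,  sqrt( 10 ),  sqrt( 14) , sqrt( 15 ), 64, 79] 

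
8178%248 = 242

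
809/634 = 1 + 175/634=1.28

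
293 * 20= 5860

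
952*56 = 53312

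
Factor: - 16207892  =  -2^2*1999^1*2027^1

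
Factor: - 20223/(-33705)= 3/5 =3^1*5^( - 1)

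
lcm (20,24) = 120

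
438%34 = 30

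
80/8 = 10   =  10.00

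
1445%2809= 1445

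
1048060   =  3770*278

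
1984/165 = 12 + 4/165 = 12.02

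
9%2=1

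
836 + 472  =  1308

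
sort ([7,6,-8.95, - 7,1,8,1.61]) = [ - 8.95, - 7, 1,1.61, 6,7, 8]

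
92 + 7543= 7635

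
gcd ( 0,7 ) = 7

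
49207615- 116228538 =- 67020923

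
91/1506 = 91/1506  =  0.06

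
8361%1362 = 189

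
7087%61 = 11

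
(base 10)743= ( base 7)2111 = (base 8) 1347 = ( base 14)3b1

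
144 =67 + 77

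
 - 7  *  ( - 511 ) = 3577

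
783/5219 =783/5219  =  0.15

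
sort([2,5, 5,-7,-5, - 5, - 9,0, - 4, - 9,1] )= [ - 9,-9,-7,-5 , - 5 , -4,0, 1, 2,5,5] 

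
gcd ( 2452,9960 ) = 4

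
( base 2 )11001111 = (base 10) 207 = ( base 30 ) 6R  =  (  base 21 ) 9i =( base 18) B9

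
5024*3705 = 18613920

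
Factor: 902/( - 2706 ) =-3^( - 1 ) = - 1/3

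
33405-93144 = -59739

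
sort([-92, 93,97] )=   [ - 92,93, 97]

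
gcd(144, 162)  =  18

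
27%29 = 27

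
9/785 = 9/785 = 0.01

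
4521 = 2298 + 2223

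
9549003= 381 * 25063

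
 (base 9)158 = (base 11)112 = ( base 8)206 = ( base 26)54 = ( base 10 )134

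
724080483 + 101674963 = 825755446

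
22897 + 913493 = 936390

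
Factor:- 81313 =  - 31^1*43^1 * 61^1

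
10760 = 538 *20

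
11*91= 1001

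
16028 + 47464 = 63492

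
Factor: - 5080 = - 2^3*5^1 * 127^1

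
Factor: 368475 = 3^1 * 5^2*17^3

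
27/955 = 27/955 = 0.03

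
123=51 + 72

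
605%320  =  285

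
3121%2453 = 668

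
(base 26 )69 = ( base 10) 165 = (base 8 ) 245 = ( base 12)119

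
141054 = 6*23509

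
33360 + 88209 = 121569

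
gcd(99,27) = 9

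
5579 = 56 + 5523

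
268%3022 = 268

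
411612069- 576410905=-164798836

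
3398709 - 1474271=1924438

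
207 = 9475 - 9268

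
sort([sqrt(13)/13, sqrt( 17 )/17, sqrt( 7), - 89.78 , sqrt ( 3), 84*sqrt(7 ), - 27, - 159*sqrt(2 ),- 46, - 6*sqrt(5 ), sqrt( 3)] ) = [ - 159*sqrt(2) , - 89.78, - 46,- 27, - 6*sqrt ( 5 ), sqrt(17)/17, sqrt(13)/13, sqrt(3), sqrt( 3 ), sqrt(7),84*sqrt(7)] 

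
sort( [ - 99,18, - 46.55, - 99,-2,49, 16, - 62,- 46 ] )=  [ - 99, - 99, - 62, - 46.55, - 46,- 2 , 16,  18,49 ]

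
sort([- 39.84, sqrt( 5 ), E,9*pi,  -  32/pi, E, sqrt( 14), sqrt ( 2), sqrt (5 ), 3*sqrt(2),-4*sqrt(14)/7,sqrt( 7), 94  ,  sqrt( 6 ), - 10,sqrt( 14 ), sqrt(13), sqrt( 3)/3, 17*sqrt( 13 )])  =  [ -39.84, - 32/pi,-10, - 4*sqrt(14)/7, sqrt( 3 ) /3,sqrt( 2), sqrt (5 ), sqrt(5 ), sqrt( 6 ), sqrt( 7), E, E,sqrt( 13 ) , sqrt(14 ), sqrt (14 ) , 3*sqrt( 2), 9* pi,17*sqrt( 13 ), 94]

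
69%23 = 0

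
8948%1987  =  1000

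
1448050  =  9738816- 8290766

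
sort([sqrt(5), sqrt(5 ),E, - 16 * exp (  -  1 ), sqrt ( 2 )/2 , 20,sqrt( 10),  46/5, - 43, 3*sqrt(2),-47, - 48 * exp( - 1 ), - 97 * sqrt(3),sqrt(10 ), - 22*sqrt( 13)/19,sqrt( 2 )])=[ - 97*sqrt( 3 ), - 47,-43, - 48*exp( - 1 ), - 16*exp ( - 1),  -  22 * sqrt (13)/19, sqrt( 2 )/2, sqrt(2 ), sqrt ( 5), sqrt (5 ),E, sqrt(10 ),sqrt( 10 ), 3*sqrt( 2),46/5 , 20]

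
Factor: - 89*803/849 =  - 3^(-1 )*11^1*73^1*89^1*283^( -1)=- 71467/849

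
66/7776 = 11/1296 = 0.01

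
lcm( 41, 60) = 2460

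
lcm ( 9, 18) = 18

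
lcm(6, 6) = 6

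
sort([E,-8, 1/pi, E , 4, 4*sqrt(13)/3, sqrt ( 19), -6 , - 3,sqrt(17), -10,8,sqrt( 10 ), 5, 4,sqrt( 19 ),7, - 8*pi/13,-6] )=[ - 10,-8, - 6, -6, - 3,  -  8*pi/13, 1/pi,  E,E , sqrt( 10 ), 4, 4, sqrt ( 17 ), sqrt(19 ), sqrt( 19), 4 * sqrt( 13 ) /3 , 5 , 7,  8]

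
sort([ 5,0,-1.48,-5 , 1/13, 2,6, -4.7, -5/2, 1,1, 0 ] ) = [-5, - 4.7 , - 5/2, - 1.48,0,0,1/13,  1,1,2, 5,6 ]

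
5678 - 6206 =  - 528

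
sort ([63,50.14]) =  [50.14,63 ] 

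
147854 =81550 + 66304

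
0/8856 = 0 = 0.00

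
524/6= 262/3 = 87.33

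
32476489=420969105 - 388492616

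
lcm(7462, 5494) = 499954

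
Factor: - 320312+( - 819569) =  - 1139881 =- 809^1 * 1409^1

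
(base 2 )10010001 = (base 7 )265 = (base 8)221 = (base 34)49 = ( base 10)145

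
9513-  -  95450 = 104963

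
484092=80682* 6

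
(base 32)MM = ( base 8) 1326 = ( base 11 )600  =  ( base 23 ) 18d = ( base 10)726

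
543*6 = 3258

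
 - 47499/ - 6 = 7916 + 1/2  =  7916.50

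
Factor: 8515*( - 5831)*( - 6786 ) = 336931448490 = 2^1*3^2*5^1*7^3*13^2 * 17^1*29^1*131^1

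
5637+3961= 9598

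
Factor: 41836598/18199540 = 20918299/9099770=2^( - 1 )*5^(-1) * 109^1*191911^1*909977^( - 1) 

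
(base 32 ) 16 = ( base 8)46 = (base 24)1e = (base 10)38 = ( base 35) 13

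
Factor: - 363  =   - 3^1*11^2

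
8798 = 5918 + 2880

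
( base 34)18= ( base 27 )1F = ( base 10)42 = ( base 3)1120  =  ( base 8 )52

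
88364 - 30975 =57389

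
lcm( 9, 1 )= 9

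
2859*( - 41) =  - 117219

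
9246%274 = 204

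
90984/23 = 90984/23 = 3955.83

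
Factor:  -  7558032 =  - 2^4*3^1*101^1*1559^1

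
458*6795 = 3112110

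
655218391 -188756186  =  466462205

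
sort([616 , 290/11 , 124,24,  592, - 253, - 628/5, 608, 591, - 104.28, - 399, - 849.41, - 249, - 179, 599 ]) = [ - 849.41, - 399,  -  253,-249, - 179, - 628/5, - 104.28,  24, 290/11, 124,591, 592,599,608, 616]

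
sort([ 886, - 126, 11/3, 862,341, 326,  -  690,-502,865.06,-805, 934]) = [ - 805,-690, -502,-126,11/3,326,341,862, 865.06, 886, 934 ]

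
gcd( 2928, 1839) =3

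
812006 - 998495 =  - 186489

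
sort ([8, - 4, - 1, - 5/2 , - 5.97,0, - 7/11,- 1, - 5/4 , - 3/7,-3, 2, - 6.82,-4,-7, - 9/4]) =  [ - 7, - 6.82, - 5.97, - 4,- 4, - 3, - 5/2, - 9/4 , - 5/4 , - 1, - 1,  -  7/11 ,-3/7, 0,2,8] 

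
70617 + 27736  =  98353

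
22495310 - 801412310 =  - 778917000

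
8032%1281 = 346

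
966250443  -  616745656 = 349504787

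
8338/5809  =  1 + 2529/5809=1.44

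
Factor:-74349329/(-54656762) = 2^( -1 ) * 167^( - 1)*257^1 * 163643^( - 1) * 289297^1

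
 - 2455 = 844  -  3299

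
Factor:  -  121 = - 11^2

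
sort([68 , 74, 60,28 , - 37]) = [-37,28, 60, 68, 74]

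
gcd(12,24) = 12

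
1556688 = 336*4633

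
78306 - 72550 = 5756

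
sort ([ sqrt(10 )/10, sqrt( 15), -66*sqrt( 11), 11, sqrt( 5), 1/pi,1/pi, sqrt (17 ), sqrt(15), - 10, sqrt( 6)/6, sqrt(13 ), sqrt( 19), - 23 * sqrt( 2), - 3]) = [ - 66*sqrt( 11 ), - 23*sqrt( 2 ), - 10,-3,sqrt( 10 )/10, 1/pi,1/pi, sqrt( 6)/6, sqrt( 5), sqrt( 13 ), sqrt( 15),sqrt( 15 ),  sqrt (17 ) , sqrt( 19),11]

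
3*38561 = 115683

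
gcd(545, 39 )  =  1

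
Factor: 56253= 3^1*17^1 * 1103^1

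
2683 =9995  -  7312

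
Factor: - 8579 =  - 23^1*373^1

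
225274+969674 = 1194948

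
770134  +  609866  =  1380000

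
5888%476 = 176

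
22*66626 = 1465772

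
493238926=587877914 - 94638988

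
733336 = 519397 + 213939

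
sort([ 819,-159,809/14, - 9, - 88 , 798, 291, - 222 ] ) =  [-222,-159,-88,-9, 809/14, 291,798,819]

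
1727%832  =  63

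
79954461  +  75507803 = 155462264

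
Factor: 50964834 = 2^1*3^1 * 8494139^1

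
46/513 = 46/513 = 0.09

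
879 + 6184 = 7063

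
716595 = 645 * 1111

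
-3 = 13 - 16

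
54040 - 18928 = 35112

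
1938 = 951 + 987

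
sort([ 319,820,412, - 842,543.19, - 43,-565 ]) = [ - 842, - 565, - 43,319, 412,  543.19,  820 ]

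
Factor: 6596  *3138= 2^3 * 3^1*17^1*97^1*523^1 = 20698248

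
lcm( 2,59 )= 118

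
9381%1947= 1593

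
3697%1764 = 169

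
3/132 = 1/44 = 0.02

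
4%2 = 0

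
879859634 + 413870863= 1293730497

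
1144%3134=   1144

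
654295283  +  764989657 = 1419284940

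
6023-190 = 5833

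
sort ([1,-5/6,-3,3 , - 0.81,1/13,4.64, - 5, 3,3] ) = [ - 5,  -  3, - 5/6,-0.81,1/13,1,3,3, 3, 4.64 ]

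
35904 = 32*1122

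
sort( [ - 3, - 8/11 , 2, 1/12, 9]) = [ - 3, - 8/11, 1/12 , 2  ,  9 ]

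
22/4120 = 11/2060=0.01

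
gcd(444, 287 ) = 1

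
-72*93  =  -6696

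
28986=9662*3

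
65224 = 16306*4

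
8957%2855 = 392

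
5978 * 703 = 4202534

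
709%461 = 248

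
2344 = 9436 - 7092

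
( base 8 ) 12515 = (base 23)A72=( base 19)F20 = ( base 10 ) 5453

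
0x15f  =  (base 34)ab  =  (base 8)537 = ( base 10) 351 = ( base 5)2401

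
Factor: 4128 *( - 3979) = - 16425312   =  -2^5 * 3^1 * 23^1*43^1*173^1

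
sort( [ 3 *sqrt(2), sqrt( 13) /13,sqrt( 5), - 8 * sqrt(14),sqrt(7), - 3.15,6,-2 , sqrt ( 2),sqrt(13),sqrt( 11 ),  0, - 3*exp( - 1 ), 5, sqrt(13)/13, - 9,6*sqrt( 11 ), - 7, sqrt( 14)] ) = [ - 8*sqrt( 14 ), - 9, - 7, - 3.15, - 2, - 3*exp (-1),0,sqrt ( 13) /13,sqrt(13)/13,sqrt( 2 ),  sqrt(5),sqrt(7 ) , sqrt( 11),sqrt( 13),sqrt ( 14),3*sqrt( 2),5,6,  6 * sqrt(11 )] 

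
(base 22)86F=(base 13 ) 1aa2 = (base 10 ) 4019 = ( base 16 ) FB3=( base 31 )45K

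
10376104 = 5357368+5018736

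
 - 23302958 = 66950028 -90252986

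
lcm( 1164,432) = 41904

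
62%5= 2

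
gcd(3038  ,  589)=31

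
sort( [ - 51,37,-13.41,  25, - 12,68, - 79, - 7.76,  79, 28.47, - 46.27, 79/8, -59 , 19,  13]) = [ - 79, - 59, -51,-46.27, -13.41, - 12, - 7.76,79/8, 13,19,25, 28.47,37,68, 79]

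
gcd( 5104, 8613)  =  319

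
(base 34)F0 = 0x1FE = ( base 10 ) 510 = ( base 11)424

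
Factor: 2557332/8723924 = 639333/2180981 = 3^6*11^( - 1)*17^(- 1)*107^( - 1)*109^(  -  1)*877^1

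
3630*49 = 177870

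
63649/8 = 7956 + 1/8 = 7956.12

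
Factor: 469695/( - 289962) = -2^(- 1 )*3^( - 1 )*5^1* 89^( - 1) * 173^1 = -865/534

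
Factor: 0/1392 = 0^1 =0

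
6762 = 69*98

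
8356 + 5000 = 13356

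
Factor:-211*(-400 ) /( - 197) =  - 84400/197 = - 2^4*5^2*197^( - 1)*211^1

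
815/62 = 13+9/62  =  13.15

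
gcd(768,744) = 24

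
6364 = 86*74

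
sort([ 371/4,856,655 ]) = [371/4,655,856 ] 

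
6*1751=10506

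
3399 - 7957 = - 4558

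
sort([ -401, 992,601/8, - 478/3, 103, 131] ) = [  -  401 , - 478/3 , 601/8, 103, 131 , 992] 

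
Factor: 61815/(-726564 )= - 65/764 = -2^( - 2 )*5^1*13^1*191^( -1 )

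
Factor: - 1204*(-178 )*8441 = 1809007592 = 2^3*7^1*23^1*43^1*  89^1*367^1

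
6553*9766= 63996598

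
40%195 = 40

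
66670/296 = 225+ 35/148 = 225.24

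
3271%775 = 171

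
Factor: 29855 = 5^1*7^1*853^1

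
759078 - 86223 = 672855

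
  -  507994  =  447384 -955378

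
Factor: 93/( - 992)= - 3/32= - 2^( -5 )*3^1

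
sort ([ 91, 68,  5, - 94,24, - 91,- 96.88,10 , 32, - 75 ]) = [ - 96.88, - 94, - 91, - 75,5, 10,24,32, 68,91] 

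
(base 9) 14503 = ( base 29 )blp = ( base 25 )FKA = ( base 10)9885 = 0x269d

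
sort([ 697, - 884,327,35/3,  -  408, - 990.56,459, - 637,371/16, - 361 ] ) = [ - 990.56, - 884, - 637,- 408 , - 361,35/3,  371/16, 327,459,  697] 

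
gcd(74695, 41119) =1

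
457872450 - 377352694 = 80519756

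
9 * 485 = 4365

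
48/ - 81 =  - 16/27 =- 0.59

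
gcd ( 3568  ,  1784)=1784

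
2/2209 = 2/2209 = 0.00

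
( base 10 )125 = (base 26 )4l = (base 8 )175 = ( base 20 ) 65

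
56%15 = 11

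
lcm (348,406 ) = 2436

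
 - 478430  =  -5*95686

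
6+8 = 14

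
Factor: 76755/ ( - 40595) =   -  15351/8119 = - 3^1 * 7^1*17^1*23^( - 1 )*43^1*353^(  -  1) 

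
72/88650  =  4/4925 = 0.00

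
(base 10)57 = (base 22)2D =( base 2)111001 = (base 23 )2B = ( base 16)39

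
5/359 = 5/359 = 0.01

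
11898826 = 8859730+3039096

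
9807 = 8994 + 813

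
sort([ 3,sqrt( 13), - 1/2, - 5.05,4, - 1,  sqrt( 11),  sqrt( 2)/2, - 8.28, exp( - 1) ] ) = [ - 8.28, - 5.05, - 1 ,-1/2, exp ( - 1),  sqrt( 2 )/2,  3, sqrt( 11), sqrt(13),4 ]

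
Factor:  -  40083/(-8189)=93/19 = 3^1 *19^( - 1)*31^1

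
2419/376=6 + 163/376  =  6.43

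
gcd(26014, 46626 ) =2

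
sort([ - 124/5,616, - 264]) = [ - 264, - 124/5,616]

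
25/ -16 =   -  2 + 7/16 = -1.56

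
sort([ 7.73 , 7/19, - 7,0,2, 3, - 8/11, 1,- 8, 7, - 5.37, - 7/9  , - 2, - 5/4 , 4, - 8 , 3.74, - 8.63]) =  [ - 8.63, - 8, - 8, - 7, - 5.37,-2, - 5/4, - 7/9, - 8/11, 0,7/19, 1, 2, 3, 3.74, 4,7,7.73]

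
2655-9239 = - 6584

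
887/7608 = 887/7608 = 0.12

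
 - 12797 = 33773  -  46570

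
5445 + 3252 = 8697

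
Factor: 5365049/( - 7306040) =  - 2^ (-3)*5^( - 1)*7^(-1 ) * 19^1*23^1*97^(-1) *269^( - 1)*12277^1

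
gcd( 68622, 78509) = 1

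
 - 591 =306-897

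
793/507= 61/39=1.56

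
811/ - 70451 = -1 + 69640/70451 = -0.01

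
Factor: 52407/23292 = 2^( -2 )*3^2 =9/4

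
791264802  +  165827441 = 957092243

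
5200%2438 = 324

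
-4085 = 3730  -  7815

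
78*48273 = 3765294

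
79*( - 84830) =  - 6701570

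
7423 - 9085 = - 1662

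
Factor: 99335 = 5^1 * 19867^1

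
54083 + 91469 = 145552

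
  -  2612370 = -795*3286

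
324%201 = 123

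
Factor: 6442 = 2^1 * 3221^1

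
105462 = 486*217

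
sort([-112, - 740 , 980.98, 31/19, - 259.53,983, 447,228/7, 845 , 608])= [-740, - 259.53, - 112,31/19, 228/7 , 447, 608,845, 980.98, 983] 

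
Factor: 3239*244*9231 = 2^2*3^1*17^1 * 41^1 *61^1 * 79^1* 181^1  =  7295406996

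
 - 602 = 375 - 977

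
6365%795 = 5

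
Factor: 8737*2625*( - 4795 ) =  - 3^1 *5^4 * 7^2 * 137^1 * 8737^1=   - 109971526875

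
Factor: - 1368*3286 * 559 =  -2^4*3^2*13^1* 19^1*31^1*43^1*53^1= - 2512843632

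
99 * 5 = 495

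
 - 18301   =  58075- 76376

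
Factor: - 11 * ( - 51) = 3^1 *11^1 * 17^1 =561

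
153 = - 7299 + 7452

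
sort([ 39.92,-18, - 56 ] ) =[-56, - 18,39.92]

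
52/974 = 26/487 = 0.05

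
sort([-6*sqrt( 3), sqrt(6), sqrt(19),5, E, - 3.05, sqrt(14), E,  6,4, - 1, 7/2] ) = [  -  6*sqrt(3 ),-3.05, - 1, sqrt(6),E, E,  7/2, sqrt( 14 ), 4,  sqrt( 19), 5, 6] 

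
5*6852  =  34260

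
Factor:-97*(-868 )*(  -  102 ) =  - 2^3 *3^1*7^1*17^1*31^1*97^1 = -8587992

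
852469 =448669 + 403800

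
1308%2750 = 1308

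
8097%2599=300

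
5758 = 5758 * 1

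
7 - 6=1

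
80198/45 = 80198/45=1782.18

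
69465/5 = 13893=13893.00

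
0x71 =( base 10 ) 113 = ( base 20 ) 5d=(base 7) 221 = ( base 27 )45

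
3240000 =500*6480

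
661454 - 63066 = 598388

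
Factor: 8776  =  2^3*1097^1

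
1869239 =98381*19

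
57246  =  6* 9541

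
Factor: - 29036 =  - 2^2*7^1*17^1*61^1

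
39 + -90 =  - 51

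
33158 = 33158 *1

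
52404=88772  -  36368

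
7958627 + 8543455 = 16502082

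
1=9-8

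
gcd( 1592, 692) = 4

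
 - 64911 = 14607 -79518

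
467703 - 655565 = -187862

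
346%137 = 72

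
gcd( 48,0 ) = 48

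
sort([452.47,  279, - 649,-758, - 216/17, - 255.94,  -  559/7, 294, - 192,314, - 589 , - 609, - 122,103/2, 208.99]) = [ - 758, - 649, - 609,  -  589, - 255.94 , -192,-122, - 559/7, - 216/17,103/2,  208.99,  279,294,314, 452.47 ] 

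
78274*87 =6809838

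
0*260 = 0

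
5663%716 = 651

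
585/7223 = 585/7223= 0.08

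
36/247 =36/247  =  0.15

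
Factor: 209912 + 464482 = 674394 = 2^1*3^1*7^1*16057^1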